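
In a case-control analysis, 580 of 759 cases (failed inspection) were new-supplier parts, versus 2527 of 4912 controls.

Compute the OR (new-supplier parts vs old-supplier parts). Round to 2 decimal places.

OR = (580 × 2385) / (2527 × 179) = 1383300/452333 ≈ 3.06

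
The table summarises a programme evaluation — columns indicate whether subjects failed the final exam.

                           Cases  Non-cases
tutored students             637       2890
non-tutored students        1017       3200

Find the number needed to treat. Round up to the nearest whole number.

risk, tutored students = 637/3527 = 0.180607
risk, non-tutored students = 1017/4217 = 0.241167
absolute risk difference = 0.060560
1 / 0.060560 = 16.513 → round up → 17

17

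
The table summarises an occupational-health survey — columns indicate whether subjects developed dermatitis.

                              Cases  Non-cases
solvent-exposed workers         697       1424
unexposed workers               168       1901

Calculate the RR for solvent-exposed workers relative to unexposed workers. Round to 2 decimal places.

risk, solvent-exposed workers = 697/2121 = 0.3286
risk, unexposed workers = 168/2069 = 0.0812
RR = 0.3286 / 0.0812 = 4.05

RR: 4.05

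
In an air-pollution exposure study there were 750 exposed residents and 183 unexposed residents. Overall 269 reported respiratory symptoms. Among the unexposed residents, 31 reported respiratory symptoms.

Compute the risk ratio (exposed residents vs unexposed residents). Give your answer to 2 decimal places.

exposed residents with the outcome: 269 − 31 = 238
exposed residents without the outcome: 750 − 238 = 512
unexposed residents without the outcome: 183 − 31 = 152
risk, exposed residents = 238/750 = 0.3173
risk, unexposed residents = 31/183 = 0.1694
RR = 0.3173 / 0.1694 = 1.87

RR ≈ 1.87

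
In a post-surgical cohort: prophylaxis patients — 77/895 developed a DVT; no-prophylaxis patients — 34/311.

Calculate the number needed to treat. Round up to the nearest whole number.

NNT: 43

risk, prophylaxis patients = 77/895 = 0.086034
risk, no-prophylaxis patients = 34/311 = 0.109325
absolute risk difference = 0.023291
1 / 0.023291 = 42.935 → round up → 43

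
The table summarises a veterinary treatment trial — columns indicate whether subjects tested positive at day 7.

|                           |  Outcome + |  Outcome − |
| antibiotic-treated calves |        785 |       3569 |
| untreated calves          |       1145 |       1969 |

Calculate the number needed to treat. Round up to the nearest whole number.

NNT: 6

risk, antibiotic-treated calves = 785/4354 = 0.180294
risk, untreated calves = 1145/3114 = 0.367694
absolute risk difference = 0.187400
1 / 0.187400 = 5.336 → round up → 6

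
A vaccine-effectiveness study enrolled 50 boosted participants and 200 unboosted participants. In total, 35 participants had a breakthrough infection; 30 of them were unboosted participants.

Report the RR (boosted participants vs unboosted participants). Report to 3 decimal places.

boosted participants with the outcome: 35 − 30 = 5
boosted participants without the outcome: 50 − 5 = 45
unboosted participants without the outcome: 200 − 30 = 170
risk, boosted participants = 5/50 = 0.1000
risk, unboosted participants = 30/200 = 0.1500
RR = 0.1000 / 0.1500 = 0.667

RR = 0.667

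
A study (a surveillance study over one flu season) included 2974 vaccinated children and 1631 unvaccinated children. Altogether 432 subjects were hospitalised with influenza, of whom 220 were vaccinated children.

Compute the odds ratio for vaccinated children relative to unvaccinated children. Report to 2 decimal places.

vaccinated children without the outcome: 2974 − 220 = 2754
unvaccinated children with the outcome: 432 − 220 = 212
unvaccinated children without the outcome: 1631 − 212 = 1419
OR = (220 × 1419) / (2754 × 212) = 312180/583848 ≈ 0.53

0.53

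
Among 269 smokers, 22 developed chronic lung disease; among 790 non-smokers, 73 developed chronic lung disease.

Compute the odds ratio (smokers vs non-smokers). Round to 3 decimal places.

OR = 0.875

odds, smokers = 22/247 = 0.0891
odds, non-smokers = 73/717 = 0.1018
OR = 0.0891 / 0.1018 = 0.875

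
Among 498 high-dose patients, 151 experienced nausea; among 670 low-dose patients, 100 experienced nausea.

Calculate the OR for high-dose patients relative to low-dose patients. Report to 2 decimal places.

OR = (151 × 570) / (347 × 100) = 86070/34700 ≈ 2.48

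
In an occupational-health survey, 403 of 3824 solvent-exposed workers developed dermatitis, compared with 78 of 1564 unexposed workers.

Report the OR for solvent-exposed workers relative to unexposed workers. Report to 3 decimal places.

odds, solvent-exposed workers = 403/3421 = 0.11780
odds, unexposed workers = 78/1486 = 0.05249
OR = 0.11780 / 0.05249 = 2.244

2.244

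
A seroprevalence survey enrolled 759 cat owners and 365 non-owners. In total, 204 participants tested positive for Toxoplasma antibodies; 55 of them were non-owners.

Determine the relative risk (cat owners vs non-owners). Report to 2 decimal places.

1.30

cat owners with the outcome: 204 − 55 = 149
cat owners without the outcome: 759 − 149 = 610
non-owners without the outcome: 365 − 55 = 310
risk, cat owners = 149/759 = 0.1963
risk, non-owners = 55/365 = 0.1507
RR = 0.1963 / 0.1507 = 1.30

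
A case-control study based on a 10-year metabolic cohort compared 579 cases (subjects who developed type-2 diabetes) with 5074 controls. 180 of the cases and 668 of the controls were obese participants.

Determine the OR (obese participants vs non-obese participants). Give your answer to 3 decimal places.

OR = (180 × 4406) / (668 × 399) = 793080/266532 ≈ 2.976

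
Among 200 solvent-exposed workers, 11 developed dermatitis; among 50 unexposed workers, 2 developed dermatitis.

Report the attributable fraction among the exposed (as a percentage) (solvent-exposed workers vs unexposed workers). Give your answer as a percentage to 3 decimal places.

risk, solvent-exposed workers = 11/200 = 0.05500
risk, unexposed workers = 2/50 = 0.04000
AR% = (0.05500 − 0.04000) / 0.05500 = 0.2727 → 27.273%

27.273%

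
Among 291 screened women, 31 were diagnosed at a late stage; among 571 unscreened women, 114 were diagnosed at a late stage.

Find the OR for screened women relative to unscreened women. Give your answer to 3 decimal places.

OR: 0.478

odds, screened women = 31/260 = 0.1192
odds, unscreened women = 114/457 = 0.2495
OR = 0.1192 / 0.2495 = 0.478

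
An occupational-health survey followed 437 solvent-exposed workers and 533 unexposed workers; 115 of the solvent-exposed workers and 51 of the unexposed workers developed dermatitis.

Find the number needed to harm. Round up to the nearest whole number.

NNH ≈ 6

risk, solvent-exposed workers = 115/437 = 0.263158
risk, unexposed workers = 51/533 = 0.095685
absolute risk difference = 0.167473
1 / 0.167473 = 5.971 → round up → 6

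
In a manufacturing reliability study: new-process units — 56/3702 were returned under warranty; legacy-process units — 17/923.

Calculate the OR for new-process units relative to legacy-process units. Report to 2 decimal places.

OR = (56 × 906) / (3646 × 17) = 50736/61982 ≈ 0.82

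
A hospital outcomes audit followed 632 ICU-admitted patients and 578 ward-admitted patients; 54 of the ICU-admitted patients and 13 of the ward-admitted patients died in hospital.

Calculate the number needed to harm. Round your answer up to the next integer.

risk, ICU-admitted patients = 54/632 = 0.085443
risk, ward-admitted patients = 13/578 = 0.022491
absolute risk difference = 0.062952
1 / 0.062952 = 15.885 → round up → 16

NNH = 16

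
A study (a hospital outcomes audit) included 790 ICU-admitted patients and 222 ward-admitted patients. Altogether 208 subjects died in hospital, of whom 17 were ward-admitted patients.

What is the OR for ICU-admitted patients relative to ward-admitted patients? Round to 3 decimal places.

ICU-admitted patients with the outcome: 208 − 17 = 191
ICU-admitted patients without the outcome: 790 − 191 = 599
ward-admitted patients without the outcome: 222 − 17 = 205
OR = (191 × 205) / (599 × 17) = 39155/10183 ≈ 3.845

OR = 3.845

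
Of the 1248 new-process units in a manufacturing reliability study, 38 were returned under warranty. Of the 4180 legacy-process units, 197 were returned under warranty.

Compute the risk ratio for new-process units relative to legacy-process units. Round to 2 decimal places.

risk, new-process units = 38/1248 = 0.03045
risk, legacy-process units = 197/4180 = 0.04713
RR = 0.03045 / 0.04713 = 0.65

RR ≈ 0.65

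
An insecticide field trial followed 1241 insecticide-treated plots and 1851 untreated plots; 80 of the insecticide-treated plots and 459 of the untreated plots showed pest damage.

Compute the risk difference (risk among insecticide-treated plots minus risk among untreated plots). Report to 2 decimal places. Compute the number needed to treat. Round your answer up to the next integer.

RD = -0.18; NNT = 6

risk, insecticide-treated plots = 80/1241 = 0.0645
risk, untreated plots = 459/1851 = 0.2480
risk difference = 0.0645 − 0.2480 = -0.18
absolute risk difference = 0.183510
1 / 0.183510 = 5.449 → round up → 6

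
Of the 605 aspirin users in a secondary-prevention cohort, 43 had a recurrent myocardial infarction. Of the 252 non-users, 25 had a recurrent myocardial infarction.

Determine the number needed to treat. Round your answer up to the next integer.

36

risk, aspirin users = 43/605 = 0.071074
risk, non-users = 25/252 = 0.099206
absolute risk difference = 0.028132
1 / 0.028132 = 35.547 → round up → 36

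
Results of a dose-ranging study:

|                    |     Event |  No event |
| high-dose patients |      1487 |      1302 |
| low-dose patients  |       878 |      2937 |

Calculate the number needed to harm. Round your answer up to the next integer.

NNH: 4

risk, high-dose patients = 1487/2789 = 0.533166
risk, low-dose patients = 878/3815 = 0.230144
absolute risk difference = 0.303022
1 / 0.303022 = 3.300 → round up → 4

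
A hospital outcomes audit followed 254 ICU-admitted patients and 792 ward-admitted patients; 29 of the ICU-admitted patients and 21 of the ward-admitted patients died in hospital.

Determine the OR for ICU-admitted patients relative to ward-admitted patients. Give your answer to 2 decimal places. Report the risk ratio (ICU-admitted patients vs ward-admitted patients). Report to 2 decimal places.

OR = 4.73; RR = 4.31

odds, ICU-admitted patients = 29/225 = 0.12889
odds, ward-admitted patients = 21/771 = 0.02724
OR = 0.12889 / 0.02724 = 4.73
risk, ICU-admitted patients = 29/254 = 0.11417
risk, ward-admitted patients = 21/792 = 0.02652
RR = 0.11417 / 0.02652 = 4.31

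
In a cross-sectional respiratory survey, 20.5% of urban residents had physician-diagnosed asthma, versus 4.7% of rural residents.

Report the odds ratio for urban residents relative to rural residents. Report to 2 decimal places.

odds, urban residents = 0.20500/0.79500 = 0.25786
odds, rural residents = 0.04700/0.95300 = 0.04932
OR = 0.25786 / 0.04932 = 5.23

5.23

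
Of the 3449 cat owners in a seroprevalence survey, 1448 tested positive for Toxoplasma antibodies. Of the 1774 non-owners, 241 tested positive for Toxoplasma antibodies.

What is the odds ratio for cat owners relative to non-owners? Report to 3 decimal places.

odds, cat owners = 1448/2001 = 0.7236
odds, non-owners = 241/1533 = 0.1572
OR = 0.7236 / 0.1572 = 4.603

OR: 4.603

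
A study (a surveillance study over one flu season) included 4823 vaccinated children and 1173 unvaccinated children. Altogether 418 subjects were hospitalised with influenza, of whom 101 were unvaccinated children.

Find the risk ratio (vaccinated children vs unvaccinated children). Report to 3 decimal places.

RR = 0.763

vaccinated children with the outcome: 418 − 101 = 317
vaccinated children without the outcome: 4823 − 317 = 4506
unvaccinated children without the outcome: 1173 − 101 = 1072
risk, vaccinated children = 317/4823 = 0.0657
risk, unvaccinated children = 101/1173 = 0.0861
RR = 0.0657 / 0.0861 = 0.763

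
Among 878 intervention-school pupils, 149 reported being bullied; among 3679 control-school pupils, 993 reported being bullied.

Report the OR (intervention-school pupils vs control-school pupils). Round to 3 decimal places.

odds, intervention-school pupils = 149/729 = 0.2044
odds, control-school pupils = 993/2686 = 0.3697
OR = 0.2044 / 0.3697 = 0.553

OR = 0.553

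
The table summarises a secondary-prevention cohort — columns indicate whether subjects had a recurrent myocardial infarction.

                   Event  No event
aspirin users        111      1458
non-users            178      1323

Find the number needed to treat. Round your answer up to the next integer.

risk, aspirin users = 111/1569 = 0.070746
risk, non-users = 178/1501 = 0.118588
absolute risk difference = 0.047842
1 / 0.047842 = 20.902 → round up → 21

21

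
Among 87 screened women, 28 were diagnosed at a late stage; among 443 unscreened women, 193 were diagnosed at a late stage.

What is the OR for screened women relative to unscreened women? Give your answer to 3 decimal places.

OR = 0.615

odds, screened women = 28/59 = 0.4746
odds, unscreened women = 193/250 = 0.7720
OR = 0.4746 / 0.7720 = 0.615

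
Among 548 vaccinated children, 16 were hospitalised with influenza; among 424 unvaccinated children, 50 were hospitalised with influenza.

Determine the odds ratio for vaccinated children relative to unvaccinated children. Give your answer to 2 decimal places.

odds, vaccinated children = 16/532 = 0.03008
odds, unvaccinated children = 50/374 = 0.13369
OR = 0.03008 / 0.13369 = 0.22

0.22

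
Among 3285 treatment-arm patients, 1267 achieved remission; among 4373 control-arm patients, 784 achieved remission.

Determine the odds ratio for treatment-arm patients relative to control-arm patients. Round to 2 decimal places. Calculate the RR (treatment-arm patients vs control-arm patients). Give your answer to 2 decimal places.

odds, treatment-arm patients = 1267/2018 = 0.6278
odds, control-arm patients = 784/3589 = 0.2184
OR = 0.6278 / 0.2184 = 2.87
risk, treatment-arm patients = 1267/3285 = 0.3857
risk, control-arm patients = 784/4373 = 0.1793
RR = 0.3857 / 0.1793 = 2.15

OR = 2.87; RR = 2.15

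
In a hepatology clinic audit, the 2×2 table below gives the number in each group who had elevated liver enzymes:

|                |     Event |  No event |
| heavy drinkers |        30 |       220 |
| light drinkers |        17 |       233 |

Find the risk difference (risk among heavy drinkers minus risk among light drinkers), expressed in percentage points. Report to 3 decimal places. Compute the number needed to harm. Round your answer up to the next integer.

risk, heavy drinkers = 30/250 = 0.1200
risk, light drinkers = 17/250 = 0.0680
risk difference = 0.1200 − 0.0680 = 0.0520 → 5.200 percentage points
absolute risk difference = 0.052000
1 / 0.052000 = 19.231 → round up → 20

RD = 5.200; NNH = 20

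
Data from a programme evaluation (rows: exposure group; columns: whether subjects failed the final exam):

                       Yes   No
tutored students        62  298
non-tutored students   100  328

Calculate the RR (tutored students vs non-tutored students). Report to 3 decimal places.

0.737

risk, tutored students = 62/360 = 0.1722
risk, non-tutored students = 100/428 = 0.2336
RR = 0.1722 / 0.2336 = 0.737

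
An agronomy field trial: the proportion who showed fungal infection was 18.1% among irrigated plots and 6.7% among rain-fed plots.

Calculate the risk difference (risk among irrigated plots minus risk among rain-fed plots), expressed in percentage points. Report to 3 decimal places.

risk difference = 0.1810 − 0.0670 = 0.1140 → 11.400 percentage points

RD ≈ 11.400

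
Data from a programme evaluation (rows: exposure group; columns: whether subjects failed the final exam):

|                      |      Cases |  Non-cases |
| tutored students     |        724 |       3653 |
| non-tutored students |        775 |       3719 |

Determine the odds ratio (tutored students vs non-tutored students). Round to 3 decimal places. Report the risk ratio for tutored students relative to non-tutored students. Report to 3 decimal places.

OR = (724 × 3719) / (3653 × 775) = 2692556/2831075 ≈ 0.951
risk, tutored students = 724/4377 = 0.1654
risk, non-tutored students = 775/4494 = 0.1725
RR = 0.1654 / 0.1725 = 0.959

OR = 0.951; RR = 0.959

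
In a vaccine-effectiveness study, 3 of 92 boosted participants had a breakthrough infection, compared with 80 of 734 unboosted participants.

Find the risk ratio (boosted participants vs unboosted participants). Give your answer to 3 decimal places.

risk, boosted participants = 3/92 = 0.03261
risk, unboosted participants = 80/734 = 0.10899
RR = 0.03261 / 0.10899 = 0.299

RR ≈ 0.299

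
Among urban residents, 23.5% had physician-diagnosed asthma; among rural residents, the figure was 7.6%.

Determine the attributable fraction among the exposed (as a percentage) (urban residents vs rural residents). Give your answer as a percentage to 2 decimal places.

AR% = (0.2350 − 0.0760) / 0.2350 = 0.6766 → 67.66%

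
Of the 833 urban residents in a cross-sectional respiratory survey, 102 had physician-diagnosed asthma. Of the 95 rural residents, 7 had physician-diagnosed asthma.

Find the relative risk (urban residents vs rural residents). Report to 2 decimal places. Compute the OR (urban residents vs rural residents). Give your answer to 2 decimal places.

risk, urban residents = 102/833 = 0.1224
risk, rural residents = 7/95 = 0.0737
RR = 0.1224 / 0.0737 = 1.66
OR = (102 × 88) / (731 × 7) = 8976/5117 ≈ 1.75

RR = 1.66; OR = 1.75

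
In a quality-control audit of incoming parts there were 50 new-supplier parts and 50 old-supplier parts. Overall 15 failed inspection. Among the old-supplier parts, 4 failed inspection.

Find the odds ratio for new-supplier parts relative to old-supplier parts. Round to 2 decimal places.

3.24

new-supplier parts with the outcome: 15 − 4 = 11
new-supplier parts without the outcome: 50 − 11 = 39
old-supplier parts without the outcome: 50 − 4 = 46
odds, new-supplier parts = 11/39 = 0.2821
odds, old-supplier parts = 4/46 = 0.0870
OR = 0.2821 / 0.0870 = 3.24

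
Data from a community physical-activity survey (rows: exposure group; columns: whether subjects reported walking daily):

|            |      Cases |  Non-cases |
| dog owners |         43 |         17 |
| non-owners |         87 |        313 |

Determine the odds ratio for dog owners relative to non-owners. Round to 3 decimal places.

OR = (43 × 313) / (17 × 87) = 13459/1479 ≈ 9.100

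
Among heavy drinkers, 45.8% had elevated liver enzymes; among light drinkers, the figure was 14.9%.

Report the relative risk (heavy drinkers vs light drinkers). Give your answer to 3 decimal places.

RR = 0.4580 / 0.1490 = 3.074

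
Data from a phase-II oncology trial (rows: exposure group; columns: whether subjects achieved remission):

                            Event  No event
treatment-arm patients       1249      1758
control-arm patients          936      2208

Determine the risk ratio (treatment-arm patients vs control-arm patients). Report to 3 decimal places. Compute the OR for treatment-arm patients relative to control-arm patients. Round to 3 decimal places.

RR = 1.395; OR = 1.676

risk, treatment-arm patients = 1249/3007 = 0.4154
risk, control-arm patients = 936/3144 = 0.2977
RR = 0.4154 / 0.2977 = 1.395
odds, treatment-arm patients = 1249/1758 = 0.7105
odds, control-arm patients = 936/2208 = 0.4239
OR = 0.7105 / 0.4239 = 1.676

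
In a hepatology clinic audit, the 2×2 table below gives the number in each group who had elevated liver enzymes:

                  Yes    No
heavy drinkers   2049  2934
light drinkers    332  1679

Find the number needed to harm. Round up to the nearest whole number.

5

risk, heavy drinkers = 2049/4983 = 0.411198
risk, light drinkers = 332/2011 = 0.165092
absolute risk difference = 0.246106
1 / 0.246106 = 4.063 → round up → 5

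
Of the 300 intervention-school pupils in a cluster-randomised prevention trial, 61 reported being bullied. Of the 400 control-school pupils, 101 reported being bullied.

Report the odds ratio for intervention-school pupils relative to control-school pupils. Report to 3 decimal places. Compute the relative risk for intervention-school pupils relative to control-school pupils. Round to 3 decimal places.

OR = 0.756; RR = 0.805

OR = (61 × 299) / (239 × 101) = 18239/24139 ≈ 0.756
risk, intervention-school pupils = 61/300 = 0.2033
risk, control-school pupils = 101/400 = 0.2525
RR = 0.2033 / 0.2525 = 0.805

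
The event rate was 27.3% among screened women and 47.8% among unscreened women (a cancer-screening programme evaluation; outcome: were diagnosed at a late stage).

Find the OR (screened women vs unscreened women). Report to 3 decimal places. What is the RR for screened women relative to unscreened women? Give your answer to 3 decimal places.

OR = 0.410; RR = 0.571

odds, screened women = 0.2730/0.7270 = 0.3755
odds, unscreened women = 0.4780/0.5220 = 0.9157
OR = 0.3755 / 0.9157 = 0.410
RR = 0.2730 / 0.4780 = 0.571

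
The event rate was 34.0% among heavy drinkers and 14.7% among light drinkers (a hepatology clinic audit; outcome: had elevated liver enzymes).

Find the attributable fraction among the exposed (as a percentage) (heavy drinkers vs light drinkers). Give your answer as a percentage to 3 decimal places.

AR% = (0.3400 − 0.1470) / 0.3400 = 0.5676 → 56.765%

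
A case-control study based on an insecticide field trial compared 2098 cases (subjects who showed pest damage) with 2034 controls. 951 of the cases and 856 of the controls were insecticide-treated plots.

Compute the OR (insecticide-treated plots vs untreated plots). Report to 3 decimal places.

OR = (951 × 1178) / (856 × 1147) = 1120278/981832 ≈ 1.141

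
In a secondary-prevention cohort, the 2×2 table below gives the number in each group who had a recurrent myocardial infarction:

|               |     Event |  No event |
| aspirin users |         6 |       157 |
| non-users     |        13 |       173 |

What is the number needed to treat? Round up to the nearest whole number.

31

risk, aspirin users = 6/163 = 0.036810
risk, non-users = 13/186 = 0.069892
absolute risk difference = 0.033083
1 / 0.033083 = 30.227 → round up → 31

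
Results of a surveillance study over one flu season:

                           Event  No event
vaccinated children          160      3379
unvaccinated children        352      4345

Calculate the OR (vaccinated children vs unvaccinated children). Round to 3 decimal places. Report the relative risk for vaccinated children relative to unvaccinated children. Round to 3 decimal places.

OR = (160 × 4345) / (3379 × 352) = 695200/1189408 ≈ 0.584
risk, vaccinated children = 160/3539 = 0.04521
risk, unvaccinated children = 352/4697 = 0.07494
RR = 0.04521 / 0.07494 = 0.603

OR = 0.584; RR = 0.603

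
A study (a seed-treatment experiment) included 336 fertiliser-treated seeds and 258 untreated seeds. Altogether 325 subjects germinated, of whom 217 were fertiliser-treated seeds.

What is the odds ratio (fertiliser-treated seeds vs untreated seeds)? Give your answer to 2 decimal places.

2.53

fertiliser-treated seeds without the outcome: 336 − 217 = 119
untreated seeds with the outcome: 325 − 217 = 108
untreated seeds without the outcome: 258 − 108 = 150
OR = (217 × 150) / (119 × 108) = 32550/12852 ≈ 2.53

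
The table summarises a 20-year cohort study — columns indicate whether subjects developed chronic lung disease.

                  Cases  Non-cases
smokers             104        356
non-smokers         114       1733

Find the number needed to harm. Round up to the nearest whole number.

risk, smokers = 104/460 = 0.226087
risk, non-smokers = 114/1847 = 0.061722
absolute risk difference = 0.164365
1 / 0.164365 = 6.084 → round up → 7

NNH = 7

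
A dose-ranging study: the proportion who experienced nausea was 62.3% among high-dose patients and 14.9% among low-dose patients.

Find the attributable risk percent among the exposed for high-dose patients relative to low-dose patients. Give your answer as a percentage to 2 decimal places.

AR% = (0.6230 − 0.1490) / 0.6230 = 0.7608 → 76.08%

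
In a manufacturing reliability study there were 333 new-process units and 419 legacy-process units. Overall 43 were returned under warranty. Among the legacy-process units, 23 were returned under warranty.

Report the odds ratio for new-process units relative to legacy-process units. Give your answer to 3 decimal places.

1.100

new-process units with the outcome: 43 − 23 = 20
new-process units without the outcome: 333 − 20 = 313
legacy-process units without the outcome: 419 − 23 = 396
odds, new-process units = 20/313 = 0.0639
odds, legacy-process units = 23/396 = 0.0581
OR = 0.0639 / 0.0581 = 1.100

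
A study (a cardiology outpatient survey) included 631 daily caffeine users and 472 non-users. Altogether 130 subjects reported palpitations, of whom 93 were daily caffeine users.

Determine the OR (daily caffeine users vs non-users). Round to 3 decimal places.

OR ≈ 2.032

daily caffeine users without the outcome: 631 − 93 = 538
non-users with the outcome: 130 − 93 = 37
non-users without the outcome: 472 − 37 = 435
odds, daily caffeine users = 93/538 = 0.1729
odds, non-users = 37/435 = 0.0851
OR = 0.1729 / 0.0851 = 2.032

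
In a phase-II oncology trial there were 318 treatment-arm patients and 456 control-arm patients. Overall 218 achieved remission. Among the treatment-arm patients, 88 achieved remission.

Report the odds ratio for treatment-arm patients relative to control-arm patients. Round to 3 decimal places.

OR ≈ 0.959

treatment-arm patients without the outcome: 318 − 88 = 230
control-arm patients with the outcome: 218 − 88 = 130
control-arm patients without the outcome: 456 − 130 = 326
OR = (88 × 326) / (230 × 130) = 28688/29900 ≈ 0.959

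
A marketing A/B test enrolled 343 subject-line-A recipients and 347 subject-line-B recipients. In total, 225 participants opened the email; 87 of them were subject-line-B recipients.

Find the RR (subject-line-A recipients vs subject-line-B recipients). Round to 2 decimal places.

subject-line-A recipients with the outcome: 225 − 87 = 138
subject-line-A recipients without the outcome: 343 − 138 = 205
subject-line-B recipients without the outcome: 347 − 87 = 260
risk, subject-line-A recipients = 138/343 = 0.4023
risk, subject-line-B recipients = 87/347 = 0.2507
RR = 0.4023 / 0.2507 = 1.60

RR = 1.60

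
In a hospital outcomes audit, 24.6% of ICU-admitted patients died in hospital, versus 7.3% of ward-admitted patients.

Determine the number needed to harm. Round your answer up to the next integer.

absolute risk difference = 0.173000
1 / 0.173000 = 5.780 → round up → 6

6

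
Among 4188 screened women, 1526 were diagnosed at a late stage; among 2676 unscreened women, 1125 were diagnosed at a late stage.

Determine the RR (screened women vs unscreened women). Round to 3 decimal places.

risk, screened women = 1526/4188 = 0.3644
risk, unscreened women = 1125/2676 = 0.4204
RR = 0.3644 / 0.4204 = 0.867

0.867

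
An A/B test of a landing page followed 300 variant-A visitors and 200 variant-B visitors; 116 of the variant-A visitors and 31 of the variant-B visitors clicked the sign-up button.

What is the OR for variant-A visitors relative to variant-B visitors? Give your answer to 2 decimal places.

OR = (116 × 169) / (184 × 31) = 19604/5704 ≈ 3.44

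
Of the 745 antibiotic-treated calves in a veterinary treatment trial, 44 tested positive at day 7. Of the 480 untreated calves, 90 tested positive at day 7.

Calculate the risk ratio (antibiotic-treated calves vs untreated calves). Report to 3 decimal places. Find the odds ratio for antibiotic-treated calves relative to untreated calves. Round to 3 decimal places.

RR = 0.315; OR = 0.272

risk, antibiotic-treated calves = 44/745 = 0.0591
risk, untreated calves = 90/480 = 0.1875
RR = 0.0591 / 0.1875 = 0.315
OR = (44 × 390) / (701 × 90) = 17160/63090 ≈ 0.272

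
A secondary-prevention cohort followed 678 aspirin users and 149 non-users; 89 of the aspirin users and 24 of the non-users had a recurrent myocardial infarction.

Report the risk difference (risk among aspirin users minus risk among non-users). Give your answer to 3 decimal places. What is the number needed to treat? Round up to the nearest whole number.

risk, aspirin users = 89/678 = 0.1313
risk, non-users = 24/149 = 0.1611
risk difference = 0.1313 − 0.1611 = -0.030
absolute risk difference = 0.029805
1 / 0.029805 = 33.551 → round up → 34

RD = -0.030; NNT = 34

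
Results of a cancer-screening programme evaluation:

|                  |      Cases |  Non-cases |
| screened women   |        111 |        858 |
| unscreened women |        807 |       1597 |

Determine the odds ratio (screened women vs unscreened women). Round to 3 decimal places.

OR = (111 × 1597) / (858 × 807) = 177267/692406 ≈ 0.256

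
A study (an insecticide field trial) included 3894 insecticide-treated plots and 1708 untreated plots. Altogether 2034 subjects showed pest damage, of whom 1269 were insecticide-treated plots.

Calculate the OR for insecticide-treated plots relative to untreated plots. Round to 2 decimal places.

OR ≈ 0.60

insecticide-treated plots without the outcome: 3894 − 1269 = 2625
untreated plots with the outcome: 2034 − 1269 = 765
untreated plots without the outcome: 1708 − 765 = 943
OR = (1269 × 943) / (2625 × 765) = 1196667/2008125 ≈ 0.60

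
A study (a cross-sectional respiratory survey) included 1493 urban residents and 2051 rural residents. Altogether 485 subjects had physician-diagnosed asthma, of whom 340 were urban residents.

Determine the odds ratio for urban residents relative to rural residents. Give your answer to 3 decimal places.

3.876

urban residents without the outcome: 1493 − 340 = 1153
rural residents with the outcome: 485 − 340 = 145
rural residents without the outcome: 2051 − 145 = 1906
OR = (340 × 1906) / (1153 × 145) = 648040/167185 ≈ 3.876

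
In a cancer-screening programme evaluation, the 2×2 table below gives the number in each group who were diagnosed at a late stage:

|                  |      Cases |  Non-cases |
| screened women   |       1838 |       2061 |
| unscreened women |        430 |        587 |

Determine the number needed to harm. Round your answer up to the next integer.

NNH = 21

risk, screened women = 1838/3899 = 0.471403
risk, unscreened women = 430/1017 = 0.422812
absolute risk difference = 0.048591
1 / 0.048591 = 20.580 → round up → 21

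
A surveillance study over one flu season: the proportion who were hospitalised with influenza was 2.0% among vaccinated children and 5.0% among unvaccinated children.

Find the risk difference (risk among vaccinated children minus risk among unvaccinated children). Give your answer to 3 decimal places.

risk difference = 0.02000 − 0.05000 = -0.030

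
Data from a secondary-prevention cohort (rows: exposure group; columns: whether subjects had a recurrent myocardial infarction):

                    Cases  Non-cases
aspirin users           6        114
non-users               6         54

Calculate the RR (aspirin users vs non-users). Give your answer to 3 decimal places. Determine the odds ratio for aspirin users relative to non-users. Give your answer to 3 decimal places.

RR = 0.500; OR = 0.474

risk, aspirin users = 6/120 = 0.0500
risk, non-users = 6/60 = 0.1000
RR = 0.0500 / 0.1000 = 0.500
OR = (6 × 54) / (114 × 6) = 324/684 ≈ 0.474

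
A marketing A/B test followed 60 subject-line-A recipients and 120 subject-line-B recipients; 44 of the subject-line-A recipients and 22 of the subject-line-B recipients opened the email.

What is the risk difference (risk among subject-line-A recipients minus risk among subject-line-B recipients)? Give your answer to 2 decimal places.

risk, subject-line-A recipients = 44/60 = 0.7333
risk, subject-line-B recipients = 22/120 = 0.1833
risk difference = 0.7333 − 0.1833 = 0.55

RD: 0.55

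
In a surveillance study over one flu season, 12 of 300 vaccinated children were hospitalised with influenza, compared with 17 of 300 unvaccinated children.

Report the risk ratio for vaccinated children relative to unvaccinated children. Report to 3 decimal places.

risk, vaccinated children = 12/300 = 0.04000
risk, unvaccinated children = 17/300 = 0.05667
RR = 0.04000 / 0.05667 = 0.706

0.706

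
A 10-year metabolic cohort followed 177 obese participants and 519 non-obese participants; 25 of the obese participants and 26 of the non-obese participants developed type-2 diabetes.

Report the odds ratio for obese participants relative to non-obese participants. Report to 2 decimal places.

3.12

odds, obese participants = 25/152 = 0.1645
odds, non-obese participants = 26/493 = 0.0527
OR = 0.1645 / 0.0527 = 3.12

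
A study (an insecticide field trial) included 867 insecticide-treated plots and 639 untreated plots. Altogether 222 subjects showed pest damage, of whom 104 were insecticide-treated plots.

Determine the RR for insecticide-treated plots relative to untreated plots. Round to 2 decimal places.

insecticide-treated plots without the outcome: 867 − 104 = 763
untreated plots with the outcome: 222 − 104 = 118
untreated plots without the outcome: 639 − 118 = 521
risk, insecticide-treated plots = 104/867 = 0.1200
risk, untreated plots = 118/639 = 0.1847
RR = 0.1200 / 0.1847 = 0.65

0.65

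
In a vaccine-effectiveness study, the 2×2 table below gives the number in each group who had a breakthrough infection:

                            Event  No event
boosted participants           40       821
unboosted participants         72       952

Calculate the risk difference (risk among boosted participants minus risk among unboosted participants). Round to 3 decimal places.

RD = -0.024

risk, boosted participants = 40/861 = 0.04646
risk, unboosted participants = 72/1024 = 0.07031
risk difference = 0.04646 − 0.07031 = -0.024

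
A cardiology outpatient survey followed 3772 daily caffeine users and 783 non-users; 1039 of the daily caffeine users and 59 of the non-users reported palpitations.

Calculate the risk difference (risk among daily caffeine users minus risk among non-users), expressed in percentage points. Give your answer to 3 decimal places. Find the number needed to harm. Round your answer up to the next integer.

risk, daily caffeine users = 1039/3772 = 0.2755
risk, non-users = 59/783 = 0.0754
risk difference = 0.2755 − 0.0754 = 0.2001 → 20.010 percentage points
absolute risk difference = 0.200099
1 / 0.200099 = 4.998 → round up → 5

RD = 20.010; NNH = 5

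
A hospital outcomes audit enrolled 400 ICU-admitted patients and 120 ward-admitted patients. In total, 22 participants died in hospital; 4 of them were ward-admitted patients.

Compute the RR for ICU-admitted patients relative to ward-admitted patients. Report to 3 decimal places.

ICU-admitted patients with the outcome: 22 − 4 = 18
ICU-admitted patients without the outcome: 400 − 18 = 382
ward-admitted patients without the outcome: 120 − 4 = 116
risk, ICU-admitted patients = 18/400 = 0.04500
risk, ward-admitted patients = 4/120 = 0.03333
RR = 0.04500 / 0.03333 = 1.350

RR ≈ 1.350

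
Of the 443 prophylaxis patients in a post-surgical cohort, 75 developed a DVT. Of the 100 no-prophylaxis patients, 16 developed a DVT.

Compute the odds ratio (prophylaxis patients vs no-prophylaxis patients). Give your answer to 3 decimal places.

OR = 1.070

odds, prophylaxis patients = 75/368 = 0.2038
odds, no-prophylaxis patients = 16/84 = 0.1905
OR = 0.2038 / 0.1905 = 1.070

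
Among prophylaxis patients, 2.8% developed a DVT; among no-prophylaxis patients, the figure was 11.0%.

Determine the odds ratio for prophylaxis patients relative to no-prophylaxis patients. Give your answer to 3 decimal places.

odds, prophylaxis patients = 0.02800/0.97200 = 0.02881
odds, no-prophylaxis patients = 0.11000/0.89000 = 0.12360
OR = 0.02881 / 0.12360 = 0.233

0.233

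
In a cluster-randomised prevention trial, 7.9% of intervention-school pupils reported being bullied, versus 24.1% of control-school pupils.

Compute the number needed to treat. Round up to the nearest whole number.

absolute risk difference = 0.162000
1 / 0.162000 = 6.173 → round up → 7

7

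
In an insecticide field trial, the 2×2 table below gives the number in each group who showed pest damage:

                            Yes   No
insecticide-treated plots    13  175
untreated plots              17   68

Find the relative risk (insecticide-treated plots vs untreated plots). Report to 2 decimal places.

risk, insecticide-treated plots = 13/188 = 0.0691
risk, untreated plots = 17/85 = 0.2000
RR = 0.0691 / 0.2000 = 0.35

RR: 0.35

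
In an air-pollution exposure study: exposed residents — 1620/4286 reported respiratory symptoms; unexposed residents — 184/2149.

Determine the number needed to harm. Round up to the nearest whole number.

risk, exposed residents = 1620/4286 = 0.377975
risk, unexposed residents = 184/2149 = 0.085621
absolute risk difference = 0.292354
1 / 0.292354 = 3.421 → round up → 4

NNH: 4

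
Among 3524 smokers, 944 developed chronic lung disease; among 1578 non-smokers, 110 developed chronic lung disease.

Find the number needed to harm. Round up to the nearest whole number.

risk, smokers = 944/3524 = 0.267877
risk, non-smokers = 110/1578 = 0.069708
absolute risk difference = 0.198169
1 / 0.198169 = 5.046 → round up → 6

NNH: 6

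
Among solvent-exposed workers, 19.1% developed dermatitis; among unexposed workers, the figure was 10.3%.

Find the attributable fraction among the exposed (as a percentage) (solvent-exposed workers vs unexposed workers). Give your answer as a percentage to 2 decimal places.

AR% = (0.1910 − 0.1030) / 0.1910 = 0.4607 → 46.07%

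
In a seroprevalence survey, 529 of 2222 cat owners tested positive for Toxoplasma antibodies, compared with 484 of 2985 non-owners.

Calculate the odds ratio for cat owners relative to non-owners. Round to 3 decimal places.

1.615

odds, cat owners = 529/1693 = 0.3125
odds, non-owners = 484/2501 = 0.1935
OR = 0.3125 / 0.1935 = 1.615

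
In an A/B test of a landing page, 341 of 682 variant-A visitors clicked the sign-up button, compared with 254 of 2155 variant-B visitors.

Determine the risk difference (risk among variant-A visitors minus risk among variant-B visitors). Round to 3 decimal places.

0.382

risk, variant-A visitors = 341/682 = 0.5000
risk, variant-B visitors = 254/2155 = 0.1179
risk difference = 0.5000 − 0.1179 = 0.382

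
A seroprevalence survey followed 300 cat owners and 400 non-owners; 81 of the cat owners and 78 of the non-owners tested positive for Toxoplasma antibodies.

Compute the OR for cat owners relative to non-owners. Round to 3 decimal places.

OR = (81 × 322) / (219 × 78) = 26082/17082 ≈ 1.527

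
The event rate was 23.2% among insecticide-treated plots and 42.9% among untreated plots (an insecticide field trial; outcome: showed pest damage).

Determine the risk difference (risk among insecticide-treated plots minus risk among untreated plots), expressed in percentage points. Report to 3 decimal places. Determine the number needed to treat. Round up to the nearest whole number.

risk difference = 0.2320 − 0.4290 = -0.1970 → -19.700 percentage points
absolute risk difference = 0.197000
1 / 0.197000 = 5.076 → round up → 6

RD = -19.700; NNT = 6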